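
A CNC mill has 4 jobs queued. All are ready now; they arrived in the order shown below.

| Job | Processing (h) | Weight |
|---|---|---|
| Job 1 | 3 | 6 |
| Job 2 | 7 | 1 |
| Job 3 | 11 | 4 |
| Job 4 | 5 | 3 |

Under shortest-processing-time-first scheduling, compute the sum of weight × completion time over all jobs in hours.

SPT (increasing processing time): Job 1 Job 4 Job 2 Job 3.
Job 1: finishes 3, weight 6, w·C = 18
Job 4: finishes 8, weight 3, w·C = 24
Job 2: finishes 15, weight 1, w·C = 15
Job 3: finishes 26, weight 4, w·C = 104
Sum = 18+24+15+104 = 161.

161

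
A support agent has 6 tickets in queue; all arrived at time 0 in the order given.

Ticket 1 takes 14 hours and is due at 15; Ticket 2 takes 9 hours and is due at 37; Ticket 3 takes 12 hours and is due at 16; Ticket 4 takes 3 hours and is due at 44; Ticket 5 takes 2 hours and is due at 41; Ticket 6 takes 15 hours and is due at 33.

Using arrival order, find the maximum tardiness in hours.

22

FIFO (arrival order): Ticket 1 Ticket 2 Ticket 3 Ticket 4 Ticket 5 Ticket 6.
Ticket 1: 0→14, due 15, tardiness 0
Ticket 2: 14→23, due 37, tardiness 0
Ticket 3: 23→35, due 16, tardiness 19
Ticket 4: 35→38, due 44, tardiness 0
Ticket 5: 38→40, due 41, tardiness 0
Ticket 6: 40→55, due 33, tardiness 22
Maximum = 22.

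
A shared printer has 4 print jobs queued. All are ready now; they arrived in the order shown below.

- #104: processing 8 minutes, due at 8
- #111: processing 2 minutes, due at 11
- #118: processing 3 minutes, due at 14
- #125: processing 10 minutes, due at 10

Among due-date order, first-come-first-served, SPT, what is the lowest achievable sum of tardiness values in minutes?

EDD (increasing due date): #104 #125 #111 #118.
#104: 0→8, due 8, tardiness 0
#125: 8→18, due 10, tardiness 8
#111: 18→20, due 11, tardiness 9
#118: 20→23, due 14, tardiness 9
Sum = 0+8+9+9 = 26.
FIFO (arrival order): #104 #111 #118 #125.
#104: 0→8, due 8, tardiness 0
#111: 8→10, due 11, tardiness 0
#118: 10→13, due 14, tardiness 0
#125: 13→23, due 10, tardiness 13
Sum = 0+0+0+13 = 13.
SPT (increasing processing time): #111 #118 #104 #125.
#111: 0→2, due 11, tardiness 0
#118: 2→5, due 14, tardiness 0
#104: 5→13, due 8, tardiness 5
#125: 13→23, due 10, tardiness 13
Sum = 0+0+5+13 = 18.
EDD 26, FIFO 13, SPT 18 → minimum 13.

13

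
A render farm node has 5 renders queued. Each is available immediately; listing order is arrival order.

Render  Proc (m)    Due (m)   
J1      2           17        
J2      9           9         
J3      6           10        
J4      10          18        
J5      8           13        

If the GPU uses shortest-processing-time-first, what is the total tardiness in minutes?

36

SPT (increasing processing time): J1 J3 J5 J2 J4.
J1: 0→2, due 17, tardiness 0
J3: 2→8, due 10, tardiness 0
J5: 8→16, due 13, tardiness 3
J2: 16→25, due 9, tardiness 16
J4: 25→35, due 18, tardiness 17
Sum = 0+0+3+16+17 = 36.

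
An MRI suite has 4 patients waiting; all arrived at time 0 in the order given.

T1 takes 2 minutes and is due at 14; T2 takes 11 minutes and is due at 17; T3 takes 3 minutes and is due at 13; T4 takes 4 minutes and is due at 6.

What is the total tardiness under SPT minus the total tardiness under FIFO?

SPT (increasing processing time): T1 T3 T4 T2.
T1: 0→2, due 14, tardiness 0
T3: 2→5, due 13, tardiness 0
T4: 5→9, due 6, tardiness 3
T2: 9→20, due 17, tardiness 3
Sum = 0+0+3+3 = 6.
FIFO (arrival order): T1 T2 T3 T4.
T1: 0→2, due 14, tardiness 0
T2: 2→13, due 17, tardiness 0
T3: 13→16, due 13, tardiness 3
T4: 16→20, due 6, tardiness 14
Sum = 0+0+3+14 = 17.
Difference = 6 − 17 = -11.

-11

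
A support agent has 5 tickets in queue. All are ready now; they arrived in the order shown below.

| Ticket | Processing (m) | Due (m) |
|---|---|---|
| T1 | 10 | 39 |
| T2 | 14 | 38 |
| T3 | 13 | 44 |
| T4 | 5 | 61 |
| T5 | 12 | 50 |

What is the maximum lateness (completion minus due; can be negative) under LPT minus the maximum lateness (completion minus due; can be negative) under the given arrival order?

6

LPT (decreasing processing time): T2 T3 T5 T1 T4.
T2: 0→14, due 38, lateness -24
T3: 14→27, due 44, lateness -17
T5: 27→39, due 50, lateness -11
T1: 39→49, due 39, lateness 10
T4: 49→54, due 61, lateness -7
Maximum = 10.
FIFO (arrival order): T1 T2 T3 T4 T5.
T1: 0→10, due 39, lateness -29
T2: 10→24, due 38, lateness -14
T3: 24→37, due 44, lateness -7
T4: 37→42, due 61, lateness -19
T5: 42→54, due 50, lateness 4
Maximum = 4.
Difference = 10 − 4 = 6.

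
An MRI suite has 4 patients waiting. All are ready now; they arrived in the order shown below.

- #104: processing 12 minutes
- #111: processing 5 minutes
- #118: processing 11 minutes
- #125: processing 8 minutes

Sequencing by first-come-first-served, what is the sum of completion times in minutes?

FIFO (arrival order): #104 #111 #118 #125.
#104: 0→12
#111: 12→17
#118: 17→28
#125: 28→36
Sum = 12+17+28+36 = 93.

93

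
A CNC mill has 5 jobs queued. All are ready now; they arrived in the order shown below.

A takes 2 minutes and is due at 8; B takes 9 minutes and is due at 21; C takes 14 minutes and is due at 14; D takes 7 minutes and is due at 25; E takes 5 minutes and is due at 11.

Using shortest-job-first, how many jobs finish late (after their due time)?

2

SPT (increasing processing time): A E D B C.
A: 0→2, due 8, tardiness 0
E: 2→7, due 11, tardiness 0
D: 7→14, due 25, tardiness 0
B: 14→23, due 21, tardiness 2
C: 23→37, due 14, tardiness 23
Late jobs: 2.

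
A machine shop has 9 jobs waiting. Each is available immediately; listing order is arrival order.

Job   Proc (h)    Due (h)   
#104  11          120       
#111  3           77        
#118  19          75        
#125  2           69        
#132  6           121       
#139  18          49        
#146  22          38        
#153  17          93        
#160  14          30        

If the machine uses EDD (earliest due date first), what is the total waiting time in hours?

514

EDD (increasing due date): #160 #146 #139 #125 #118 #111 #153 #104 #132.
#160: waits 0, runs 0→14
#146: waits 14, runs 14→36
#139: waits 36, runs 36→54
#125: waits 54, runs 54→56
#118: waits 56, runs 56→75
#111: waits 75, runs 75→78
#153: waits 78, runs 78→95
#104: waits 95, runs 95→106
#132: waits 106, runs 106→112
Sum = 0+14+36+54+56+75+78+95+106 = 514.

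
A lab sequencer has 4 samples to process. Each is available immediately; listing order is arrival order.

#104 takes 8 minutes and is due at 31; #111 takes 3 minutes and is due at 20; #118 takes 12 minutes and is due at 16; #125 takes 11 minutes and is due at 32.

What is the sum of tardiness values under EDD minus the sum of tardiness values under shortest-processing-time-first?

EDD (increasing due date): #118 #111 #104 #125.
#118: 0→12, due 16, tardiness 0
#111: 12→15, due 20, tardiness 0
#104: 15→23, due 31, tardiness 0
#125: 23→34, due 32, tardiness 2
Sum = 0+0+0+2 = 2.
SPT (increasing processing time): #111 #104 #125 #118.
#111: 0→3, due 20, tardiness 0
#104: 3→11, due 31, tardiness 0
#125: 11→22, due 32, tardiness 0
#118: 22→34, due 16, tardiness 18
Sum = 0+0+0+18 = 18.
Difference = 2 − 18 = -16.

-16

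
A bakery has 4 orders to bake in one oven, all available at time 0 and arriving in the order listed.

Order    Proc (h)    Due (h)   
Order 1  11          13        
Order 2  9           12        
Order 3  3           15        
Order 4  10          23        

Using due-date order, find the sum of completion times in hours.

85

EDD (increasing due date): Order 2 Order 1 Order 3 Order 4.
Order 2: 0→9
Order 1: 9→20
Order 3: 20→23
Order 4: 23→33
Sum = 9+20+23+33 = 85.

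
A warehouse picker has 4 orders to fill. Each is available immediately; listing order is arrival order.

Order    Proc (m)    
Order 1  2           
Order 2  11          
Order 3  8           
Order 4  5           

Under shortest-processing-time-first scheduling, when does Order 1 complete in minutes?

SPT (increasing processing time): Order 1 Order 4 Order 3 Order 2.
Order 1: 0→2

2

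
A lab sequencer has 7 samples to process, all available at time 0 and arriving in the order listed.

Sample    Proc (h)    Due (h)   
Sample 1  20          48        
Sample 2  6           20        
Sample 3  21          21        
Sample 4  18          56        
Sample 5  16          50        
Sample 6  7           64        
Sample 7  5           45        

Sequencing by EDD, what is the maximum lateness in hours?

30

EDD (increasing due date): Sample 2 Sample 3 Sample 7 Sample 1 Sample 5 Sample 4 Sample 6.
Sample 2: 0→6, due 20, lateness -14
Sample 3: 6→27, due 21, lateness 6
Sample 7: 27→32, due 45, lateness -13
Sample 1: 32→52, due 48, lateness 4
Sample 5: 52→68, due 50, lateness 18
Sample 4: 68→86, due 56, lateness 30
Sample 6: 86→93, due 64, lateness 29
Maximum = 30.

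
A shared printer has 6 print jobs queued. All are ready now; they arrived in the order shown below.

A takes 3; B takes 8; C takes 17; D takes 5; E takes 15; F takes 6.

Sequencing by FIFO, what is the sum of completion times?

FIFO (arrival order): A B C D E F.
A: 0→3
B: 3→11
C: 11→28
D: 28→33
E: 33→48
F: 48→54
Sum = 3+11+28+33+48+54 = 177.

177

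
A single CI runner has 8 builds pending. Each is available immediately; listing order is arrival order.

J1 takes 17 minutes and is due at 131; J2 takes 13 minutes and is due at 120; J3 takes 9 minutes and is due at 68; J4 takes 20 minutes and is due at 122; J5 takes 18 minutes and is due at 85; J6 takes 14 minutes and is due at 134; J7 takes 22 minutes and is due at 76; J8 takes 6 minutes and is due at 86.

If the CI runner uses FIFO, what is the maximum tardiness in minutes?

37

FIFO (arrival order): J1 J2 J3 J4 J5 J6 J7 J8.
J1: 0→17, due 131, tardiness 0
J2: 17→30, due 120, tardiness 0
J3: 30→39, due 68, tardiness 0
J4: 39→59, due 122, tardiness 0
J5: 59→77, due 85, tardiness 0
J6: 77→91, due 134, tardiness 0
J7: 91→113, due 76, tardiness 37
J8: 113→119, due 86, tardiness 33
Maximum = 37.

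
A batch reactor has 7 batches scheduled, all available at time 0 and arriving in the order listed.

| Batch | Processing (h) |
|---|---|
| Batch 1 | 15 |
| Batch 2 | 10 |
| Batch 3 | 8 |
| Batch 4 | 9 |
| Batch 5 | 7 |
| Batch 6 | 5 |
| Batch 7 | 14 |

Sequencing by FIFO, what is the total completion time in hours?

286

FIFO (arrival order): Batch 1 Batch 2 Batch 3 Batch 4 Batch 5 Batch 6 Batch 7.
Batch 1: 0→15
Batch 2: 15→25
Batch 3: 25→33
Batch 4: 33→42
Batch 5: 42→49
Batch 6: 49→54
Batch 7: 54→68
Sum = 15+25+33+42+49+54+68 = 286.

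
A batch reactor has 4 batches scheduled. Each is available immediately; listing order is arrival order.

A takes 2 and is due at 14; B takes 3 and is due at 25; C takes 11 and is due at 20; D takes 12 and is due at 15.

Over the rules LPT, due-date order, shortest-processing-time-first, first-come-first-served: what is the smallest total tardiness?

LPT (decreasing processing time): D C B A.
D: 0→12, due 15, tardiness 0
C: 12→23, due 20, tardiness 3
B: 23→26, due 25, tardiness 1
A: 26→28, due 14, tardiness 14
Sum = 0+3+1+14 = 18.
EDD (increasing due date): A D C B.
A: 0→2, due 14, tardiness 0
D: 2→14, due 15, tardiness 0
C: 14→25, due 20, tardiness 5
B: 25→28, due 25, tardiness 3
Sum = 0+0+5+3 = 8.
SPT (increasing processing time): A B C D.
A: 0→2, due 14, tardiness 0
B: 2→5, due 25, tardiness 0
C: 5→16, due 20, tardiness 0
D: 16→28, due 15, tardiness 13
Sum = 0+0+0+13 = 13.
FIFO (arrival order): A B C D.
A: 0→2, due 14, tardiness 0
B: 2→5, due 25, tardiness 0
C: 5→16, due 20, tardiness 0
D: 16→28, due 15, tardiness 13
Sum = 0+0+0+13 = 13.
LPT 18, EDD 8, SPT 13, FIFO 13 → minimum 8.

8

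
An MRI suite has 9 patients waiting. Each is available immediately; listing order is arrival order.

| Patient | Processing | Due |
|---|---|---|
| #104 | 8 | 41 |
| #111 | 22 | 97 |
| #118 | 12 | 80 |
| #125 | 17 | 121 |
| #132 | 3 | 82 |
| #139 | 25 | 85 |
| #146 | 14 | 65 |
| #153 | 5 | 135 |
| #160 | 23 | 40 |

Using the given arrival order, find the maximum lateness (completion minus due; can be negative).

89

FIFO (arrival order): #104 #111 #118 #125 #132 #139 #146 #153 #160.
#104: 0→8, due 41, lateness -33
#111: 8→30, due 97, lateness -67
#118: 30→42, due 80, lateness -38
#125: 42→59, due 121, lateness -62
#132: 59→62, due 82, lateness -20
#139: 62→87, due 85, lateness 2
#146: 87→101, due 65, lateness 36
#153: 101→106, due 135, lateness -29
#160: 106→129, due 40, lateness 89
Maximum = 89.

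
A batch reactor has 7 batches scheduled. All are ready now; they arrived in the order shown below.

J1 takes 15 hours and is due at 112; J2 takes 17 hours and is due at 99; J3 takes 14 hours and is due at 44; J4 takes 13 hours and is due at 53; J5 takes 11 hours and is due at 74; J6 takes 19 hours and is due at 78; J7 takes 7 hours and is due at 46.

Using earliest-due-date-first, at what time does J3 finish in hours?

EDD (increasing due date): J3 J7 J4 J5 J6 J2 J1.
J3: 0→14

14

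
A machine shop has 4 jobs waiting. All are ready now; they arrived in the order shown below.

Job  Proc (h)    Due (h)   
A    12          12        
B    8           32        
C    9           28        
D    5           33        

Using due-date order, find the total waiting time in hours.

62

EDD (increasing due date): A C B D.
A: waits 0, runs 0→12
C: waits 12, runs 12→21
B: waits 21, runs 21→29
D: waits 29, runs 29→34
Sum = 0+12+21+29 = 62.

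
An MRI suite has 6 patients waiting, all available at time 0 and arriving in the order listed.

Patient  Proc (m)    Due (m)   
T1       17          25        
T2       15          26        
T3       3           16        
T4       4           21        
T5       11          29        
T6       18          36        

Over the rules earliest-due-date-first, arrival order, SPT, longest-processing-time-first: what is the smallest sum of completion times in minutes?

179

EDD (increasing due date): T3 T4 T1 T2 T5 T6.
T3: 0→3
T4: 3→7
T1: 7→24
T2: 24→39
T5: 39→50
T6: 50→68
Sum = 3+7+24+39+50+68 = 191.
FIFO (arrival order): T1 T2 T3 T4 T5 T6.
T1: 0→17
T2: 17→32
T3: 32→35
T4: 35→39
T5: 39→50
T6: 50→68
Sum = 17+32+35+39+50+68 = 241.
SPT (increasing processing time): T3 T4 T5 T2 T1 T6.
T3: 0→3
T4: 3→7
T5: 7→18
T2: 18→33
T1: 33→50
T6: 50→68
Sum = 3+7+18+33+50+68 = 179.
LPT (decreasing processing time): T6 T1 T2 T5 T4 T3.
T6: 0→18
T1: 18→35
T2: 35→50
T5: 50→61
T4: 61→65
T3: 65→68
Sum = 18+35+50+61+65+68 = 297.
EDD 191, FIFO 241, SPT 179, LPT 297 → minimum 179.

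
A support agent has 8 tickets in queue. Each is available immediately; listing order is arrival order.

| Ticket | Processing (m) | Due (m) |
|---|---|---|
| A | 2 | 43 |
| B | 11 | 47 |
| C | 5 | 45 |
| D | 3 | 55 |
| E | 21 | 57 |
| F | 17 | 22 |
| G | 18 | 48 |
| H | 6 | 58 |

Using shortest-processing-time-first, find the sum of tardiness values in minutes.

62

SPT (increasing processing time): A D C H B F G E.
A: 0→2, due 43, tardiness 0
D: 2→5, due 55, tardiness 0
C: 5→10, due 45, tardiness 0
H: 10→16, due 58, tardiness 0
B: 16→27, due 47, tardiness 0
F: 27→44, due 22, tardiness 22
G: 44→62, due 48, tardiness 14
E: 62→83, due 57, tardiness 26
Sum = 0+0+0+0+0+22+14+26 = 62.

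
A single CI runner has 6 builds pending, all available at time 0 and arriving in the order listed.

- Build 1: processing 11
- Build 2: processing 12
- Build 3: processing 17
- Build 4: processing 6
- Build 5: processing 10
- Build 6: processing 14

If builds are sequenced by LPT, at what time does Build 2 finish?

43

LPT (decreasing processing time): Build 3 Build 6 Build 2 Build 1 Build 5 Build 4.
Build 3: 0→17
Build 6: 17→31
Build 2: 31→43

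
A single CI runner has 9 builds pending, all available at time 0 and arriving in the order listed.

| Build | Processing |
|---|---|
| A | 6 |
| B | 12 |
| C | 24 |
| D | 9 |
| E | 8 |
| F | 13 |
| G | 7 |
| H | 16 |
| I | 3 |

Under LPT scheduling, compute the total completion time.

620

LPT (decreasing processing time): C H F B D E G A I.
C: 0→24
H: 24→40
F: 40→53
B: 53→65
D: 65→74
E: 74→82
G: 82→89
A: 89→95
I: 95→98
Sum = 24+40+53+65+74+82+89+95+98 = 620.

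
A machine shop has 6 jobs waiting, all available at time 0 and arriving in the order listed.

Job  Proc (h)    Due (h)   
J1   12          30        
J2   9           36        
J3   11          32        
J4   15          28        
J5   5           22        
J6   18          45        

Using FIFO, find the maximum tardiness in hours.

FIFO (arrival order): J1 J2 J3 J4 J5 J6.
J1: 0→12, due 30, tardiness 0
J2: 12→21, due 36, tardiness 0
J3: 21→32, due 32, tardiness 0
J4: 32→47, due 28, tardiness 19
J5: 47→52, due 22, tardiness 30
J6: 52→70, due 45, tardiness 25
Maximum = 30.

30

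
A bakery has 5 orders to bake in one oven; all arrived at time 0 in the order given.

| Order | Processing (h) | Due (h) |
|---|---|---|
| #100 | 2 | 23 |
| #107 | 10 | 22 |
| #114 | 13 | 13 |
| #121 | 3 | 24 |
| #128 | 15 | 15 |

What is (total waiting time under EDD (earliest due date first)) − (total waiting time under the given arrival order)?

EDD (increasing due date): #114 #128 #107 #100 #121.
#114: waits 0, runs 0→13
#128: waits 13, runs 13→28
#107: waits 28, runs 28→38
#100: waits 38, runs 38→40
#121: waits 40, runs 40→43
Sum = 0+13+28+38+40 = 119.
FIFO (arrival order): #100 #107 #114 #121 #128.
#100: waits 0, runs 0→2
#107: waits 2, runs 2→12
#114: waits 12, runs 12→25
#121: waits 25, runs 25→28
#128: waits 28, runs 28→43
Sum = 0+2+12+25+28 = 67.
Difference = 119 − 67 = 52.

52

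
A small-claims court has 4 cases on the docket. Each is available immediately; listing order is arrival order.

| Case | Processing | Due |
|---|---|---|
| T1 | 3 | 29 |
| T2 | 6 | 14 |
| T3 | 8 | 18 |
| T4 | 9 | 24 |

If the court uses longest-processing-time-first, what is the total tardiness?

LPT (decreasing processing time): T4 T3 T2 T1.
T4: 0→9, due 24, tardiness 0
T3: 9→17, due 18, tardiness 0
T2: 17→23, due 14, tardiness 9
T1: 23→26, due 29, tardiness 0
Sum = 0+0+9+0 = 9.

9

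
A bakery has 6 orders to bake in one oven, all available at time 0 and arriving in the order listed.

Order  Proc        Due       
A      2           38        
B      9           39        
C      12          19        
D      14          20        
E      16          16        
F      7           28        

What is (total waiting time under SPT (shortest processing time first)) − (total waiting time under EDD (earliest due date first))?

-83

SPT (increasing processing time): A F B C D E.
A: waits 0, runs 0→2
F: waits 2, runs 2→9
B: waits 9, runs 9→18
C: waits 18, runs 18→30
D: waits 30, runs 30→44
E: waits 44, runs 44→60
Sum = 0+2+9+18+30+44 = 103.
EDD (increasing due date): E C D F A B.
E: waits 0, runs 0→16
C: waits 16, runs 16→28
D: waits 28, runs 28→42
F: waits 42, runs 42→49
A: waits 49, runs 49→51
B: waits 51, runs 51→60
Sum = 0+16+28+42+49+51 = 186.
Difference = 103 − 186 = -83.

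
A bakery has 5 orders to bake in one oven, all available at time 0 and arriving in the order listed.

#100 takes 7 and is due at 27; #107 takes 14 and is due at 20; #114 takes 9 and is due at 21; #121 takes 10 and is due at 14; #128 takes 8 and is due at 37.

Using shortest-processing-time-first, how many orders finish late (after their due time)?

SPT (increasing processing time): #100 #128 #114 #121 #107.
#100: 0→7, due 27, tardiness 0
#128: 7→15, due 37, tardiness 0
#114: 15→24, due 21, tardiness 3
#121: 24→34, due 14, tardiness 20
#107: 34→48, due 20, tardiness 28
Late orders: 3.

3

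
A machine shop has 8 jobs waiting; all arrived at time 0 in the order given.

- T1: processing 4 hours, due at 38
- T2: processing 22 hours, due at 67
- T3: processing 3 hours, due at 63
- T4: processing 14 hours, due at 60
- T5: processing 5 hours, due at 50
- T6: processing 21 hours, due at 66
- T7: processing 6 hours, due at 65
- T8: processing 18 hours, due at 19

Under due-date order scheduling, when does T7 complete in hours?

50

EDD (increasing due date): T8 T1 T5 T4 T3 T7 T6 T2.
T8: 0→18
T1: 18→22
T5: 22→27
T4: 27→41
T3: 41→44
T7: 44→50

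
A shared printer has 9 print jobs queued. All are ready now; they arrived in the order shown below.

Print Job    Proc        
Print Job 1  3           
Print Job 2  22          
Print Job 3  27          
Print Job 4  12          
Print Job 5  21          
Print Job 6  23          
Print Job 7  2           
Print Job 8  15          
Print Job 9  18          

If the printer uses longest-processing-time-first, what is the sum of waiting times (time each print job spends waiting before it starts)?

758

LPT (decreasing processing time): Print Job 3 Print Job 6 Print Job 2 Print Job 5 Print Job 9 Print Job 8 Print Job 4 Print Job 1 Print Job 7.
Print Job 3: waits 0, runs 0→27
Print Job 6: waits 27, runs 27→50
Print Job 2: waits 50, runs 50→72
Print Job 5: waits 72, runs 72→93
Print Job 9: waits 93, runs 93→111
Print Job 8: waits 111, runs 111→126
Print Job 4: waits 126, runs 126→138
Print Job 1: waits 138, runs 138→141
Print Job 7: waits 141, runs 141→143
Sum = 0+27+50+72+93+111+126+138+141 = 758.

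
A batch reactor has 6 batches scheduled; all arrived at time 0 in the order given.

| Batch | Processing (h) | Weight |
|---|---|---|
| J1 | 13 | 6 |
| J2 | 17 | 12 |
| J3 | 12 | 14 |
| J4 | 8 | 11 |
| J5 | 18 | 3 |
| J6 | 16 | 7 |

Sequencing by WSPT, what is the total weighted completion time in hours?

WSPT (decreasing weight/processing-time ratio): J4 J3 J2 J1 J6 J5.
J4: finishes 8, weight 11, w·C = 88
J3: finishes 20, weight 14, w·C = 280
J2: finishes 37, weight 12, w·C = 444
J1: finishes 50, weight 6, w·C = 300
J6: finishes 66, weight 7, w·C = 462
J5: finishes 84, weight 3, w·C = 252
Sum = 88+280+444+300+462+252 = 1826.

1826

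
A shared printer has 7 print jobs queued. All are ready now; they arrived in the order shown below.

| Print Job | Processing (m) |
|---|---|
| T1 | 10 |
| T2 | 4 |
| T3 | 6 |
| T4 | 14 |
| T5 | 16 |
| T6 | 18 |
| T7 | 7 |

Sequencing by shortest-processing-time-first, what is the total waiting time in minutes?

156

SPT (increasing processing time): T2 T3 T7 T1 T4 T5 T6.
T2: waits 0, runs 0→4
T3: waits 4, runs 4→10
T7: waits 10, runs 10→17
T1: waits 17, runs 17→27
T4: waits 27, runs 27→41
T5: waits 41, runs 41→57
T6: waits 57, runs 57→75
Sum = 0+4+10+17+27+41+57 = 156.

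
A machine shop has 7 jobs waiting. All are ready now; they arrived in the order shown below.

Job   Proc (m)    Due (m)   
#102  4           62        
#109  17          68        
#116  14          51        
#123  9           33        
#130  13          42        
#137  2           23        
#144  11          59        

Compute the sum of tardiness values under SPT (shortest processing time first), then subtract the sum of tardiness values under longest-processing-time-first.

SPT (increasing processing time): #137 #102 #123 #144 #130 #116 #109.
#137: 0→2, due 23, tardiness 0
#102: 2→6, due 62, tardiness 0
#123: 6→15, due 33, tardiness 0
#144: 15→26, due 59, tardiness 0
#130: 26→39, due 42, tardiness 0
#116: 39→53, due 51, tardiness 2
#109: 53→70, due 68, tardiness 2
Sum = 0+0+0+0+0+2+2 = 4.
LPT (decreasing processing time): #109 #116 #130 #144 #123 #102 #137.
#109: 0→17, due 68, tardiness 0
#116: 17→31, due 51, tardiness 0
#130: 31→44, due 42, tardiness 2
#144: 44→55, due 59, tardiness 0
#123: 55→64, due 33, tardiness 31
#102: 64→68, due 62, tardiness 6
#137: 68→70, due 23, tardiness 47
Sum = 0+0+2+0+31+6+47 = 86.
Difference = 4 − 86 = -82.

-82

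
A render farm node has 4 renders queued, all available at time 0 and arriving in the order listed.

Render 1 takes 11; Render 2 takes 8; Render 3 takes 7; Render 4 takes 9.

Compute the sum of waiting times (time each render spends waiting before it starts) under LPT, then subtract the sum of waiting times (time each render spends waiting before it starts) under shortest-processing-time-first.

LPT (decreasing processing time): Render 1 Render 4 Render 2 Render 3.
Render 1: waits 0, runs 0→11
Render 4: waits 11, runs 11→20
Render 2: waits 20, runs 20→28
Render 3: waits 28, runs 28→35
Sum = 0+11+20+28 = 59.
SPT (increasing processing time): Render 3 Render 2 Render 4 Render 1.
Render 3: waits 0, runs 0→7
Render 2: waits 7, runs 7→15
Render 4: waits 15, runs 15→24
Render 1: waits 24, runs 24→35
Sum = 0+7+15+24 = 46.
Difference = 59 − 46 = 13.

13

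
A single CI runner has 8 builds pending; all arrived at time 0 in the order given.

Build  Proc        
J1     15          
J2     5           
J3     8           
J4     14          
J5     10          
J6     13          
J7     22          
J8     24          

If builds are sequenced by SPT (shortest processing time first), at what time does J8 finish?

SPT (increasing processing time): J2 J3 J5 J6 J4 J1 J7 J8.
J2: 0→5
J3: 5→13
J5: 13→23
J6: 23→36
J4: 36→50
J1: 50→65
J7: 65→87
J8: 87→111

111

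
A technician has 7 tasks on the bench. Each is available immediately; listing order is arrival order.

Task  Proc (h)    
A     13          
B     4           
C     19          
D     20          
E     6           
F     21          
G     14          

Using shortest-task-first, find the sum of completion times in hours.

303

SPT (increasing processing time): B E A G C D F.
B: 0→4
E: 4→10
A: 10→23
G: 23→37
C: 37→56
D: 56→76
F: 76→97
Sum = 4+10+23+37+56+76+97 = 303.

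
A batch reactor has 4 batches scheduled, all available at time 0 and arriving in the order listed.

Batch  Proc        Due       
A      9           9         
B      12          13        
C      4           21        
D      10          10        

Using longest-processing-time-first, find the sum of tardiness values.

48

LPT (decreasing processing time): B D A C.
B: 0→12, due 13, tardiness 0
D: 12→22, due 10, tardiness 12
A: 22→31, due 9, tardiness 22
C: 31→35, due 21, tardiness 14
Sum = 0+12+22+14 = 48.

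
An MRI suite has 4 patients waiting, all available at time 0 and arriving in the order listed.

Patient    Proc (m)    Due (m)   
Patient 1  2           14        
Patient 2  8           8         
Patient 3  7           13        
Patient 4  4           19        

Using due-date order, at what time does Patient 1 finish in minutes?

EDD (increasing due date): Patient 2 Patient 3 Patient 1 Patient 4.
Patient 2: 0→8
Patient 3: 8→15
Patient 1: 15→17

17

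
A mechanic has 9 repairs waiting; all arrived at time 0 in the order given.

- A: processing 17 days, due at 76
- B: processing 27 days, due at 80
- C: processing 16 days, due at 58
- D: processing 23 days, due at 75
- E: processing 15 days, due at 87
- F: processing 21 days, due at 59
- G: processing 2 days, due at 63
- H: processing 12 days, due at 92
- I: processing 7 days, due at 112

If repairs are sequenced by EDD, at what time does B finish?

EDD (increasing due date): C F G D A B E H I.
C: 0→16
F: 16→37
G: 37→39
D: 39→62
A: 62→79
B: 79→106

106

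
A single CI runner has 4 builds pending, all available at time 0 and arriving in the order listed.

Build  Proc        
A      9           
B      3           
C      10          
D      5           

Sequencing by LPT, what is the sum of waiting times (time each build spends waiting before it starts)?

53

LPT (decreasing processing time): C A D B.
C: waits 0, runs 0→10
A: waits 10, runs 10→19
D: waits 19, runs 19→24
B: waits 24, runs 24→27
Sum = 0+10+19+24 = 53.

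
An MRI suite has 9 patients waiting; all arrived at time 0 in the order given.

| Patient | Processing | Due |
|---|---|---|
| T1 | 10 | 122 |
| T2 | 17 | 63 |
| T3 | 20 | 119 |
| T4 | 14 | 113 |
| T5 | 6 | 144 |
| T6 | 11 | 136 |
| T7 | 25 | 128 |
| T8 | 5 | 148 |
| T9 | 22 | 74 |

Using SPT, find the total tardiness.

33

SPT (increasing processing time): T8 T5 T1 T6 T4 T2 T3 T9 T7.
T8: 0→5, due 148, tardiness 0
T5: 5→11, due 144, tardiness 0
T1: 11→21, due 122, tardiness 0
T6: 21→32, due 136, tardiness 0
T4: 32→46, due 113, tardiness 0
T2: 46→63, due 63, tardiness 0
T3: 63→83, due 119, tardiness 0
T9: 83→105, due 74, tardiness 31
T7: 105→130, due 128, tardiness 2
Sum = 0+0+0+0+0+0+0+31+2 = 33.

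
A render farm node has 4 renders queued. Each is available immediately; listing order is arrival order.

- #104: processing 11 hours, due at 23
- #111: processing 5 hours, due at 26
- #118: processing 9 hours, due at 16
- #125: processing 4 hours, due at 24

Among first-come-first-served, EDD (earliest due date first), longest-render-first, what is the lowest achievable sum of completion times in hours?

81

FIFO (arrival order): #104 #111 #118 #125.
#104: 0→11
#111: 11→16
#118: 16→25
#125: 25→29
Sum = 11+16+25+29 = 81.
EDD (increasing due date): #118 #104 #125 #111.
#118: 0→9
#104: 9→20
#125: 20→24
#111: 24→29
Sum = 9+20+24+29 = 82.
LPT (decreasing processing time): #104 #118 #111 #125.
#104: 0→11
#118: 11→20
#111: 20→25
#125: 25→29
Sum = 11+20+25+29 = 85.
FIFO 81, EDD 82, LPT 85 → minimum 81.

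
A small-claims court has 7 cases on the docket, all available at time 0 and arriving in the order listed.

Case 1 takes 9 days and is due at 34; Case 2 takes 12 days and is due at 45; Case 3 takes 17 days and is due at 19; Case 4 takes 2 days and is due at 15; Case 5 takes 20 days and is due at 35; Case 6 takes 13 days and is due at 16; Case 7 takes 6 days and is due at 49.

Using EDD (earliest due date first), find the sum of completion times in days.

303

EDD (increasing due date): Case 4 Case 6 Case 3 Case 1 Case 5 Case 2 Case 7.
Case 4: 0→2
Case 6: 2→15
Case 3: 15→32
Case 1: 32→41
Case 5: 41→61
Case 2: 61→73
Case 7: 73→79
Sum = 2+15+32+41+61+73+79 = 303.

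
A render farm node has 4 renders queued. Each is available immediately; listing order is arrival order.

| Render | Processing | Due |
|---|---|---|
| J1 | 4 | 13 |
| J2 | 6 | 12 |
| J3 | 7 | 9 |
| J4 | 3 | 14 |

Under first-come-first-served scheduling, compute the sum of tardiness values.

FIFO (arrival order): J1 J2 J3 J4.
J1: 0→4, due 13, tardiness 0
J2: 4→10, due 12, tardiness 0
J3: 10→17, due 9, tardiness 8
J4: 17→20, due 14, tardiness 6
Sum = 0+0+8+6 = 14.

14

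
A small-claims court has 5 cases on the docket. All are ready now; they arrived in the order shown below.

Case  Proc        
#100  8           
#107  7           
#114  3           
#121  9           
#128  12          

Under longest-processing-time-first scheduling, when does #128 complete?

12

LPT (decreasing processing time): #128 #121 #100 #107 #114.
#128: 0→12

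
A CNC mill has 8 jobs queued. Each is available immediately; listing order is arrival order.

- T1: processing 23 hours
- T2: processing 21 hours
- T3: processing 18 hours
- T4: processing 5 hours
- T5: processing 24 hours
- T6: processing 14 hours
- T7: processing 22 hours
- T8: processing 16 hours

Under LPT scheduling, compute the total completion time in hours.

LPT (decreasing processing time): T5 T1 T7 T2 T3 T8 T6 T4.
T5: 0→24
T1: 24→47
T7: 47→69
T2: 69→90
T3: 90→108
T8: 108→124
T6: 124→138
T4: 138→143
Sum = 24+47+69+90+108+124+138+143 = 743.

743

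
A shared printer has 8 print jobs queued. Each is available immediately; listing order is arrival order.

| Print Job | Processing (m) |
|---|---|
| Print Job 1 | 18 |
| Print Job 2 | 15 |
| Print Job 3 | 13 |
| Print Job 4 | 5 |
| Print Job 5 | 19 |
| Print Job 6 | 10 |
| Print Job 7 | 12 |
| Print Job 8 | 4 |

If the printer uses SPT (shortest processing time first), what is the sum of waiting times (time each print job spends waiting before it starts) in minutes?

SPT (increasing processing time): Print Job 8 Print Job 4 Print Job 6 Print Job 7 Print Job 3 Print Job 2 Print Job 1 Print Job 5.
Print Job 8: waits 0, runs 0→4
Print Job 4: waits 4, runs 4→9
Print Job 6: waits 9, runs 9→19
Print Job 7: waits 19, runs 19→31
Print Job 3: waits 31, runs 31→44
Print Job 2: waits 44, runs 44→59
Print Job 1: waits 59, runs 59→77
Print Job 5: waits 77, runs 77→96
Sum = 0+4+9+19+31+44+59+77 = 243.

243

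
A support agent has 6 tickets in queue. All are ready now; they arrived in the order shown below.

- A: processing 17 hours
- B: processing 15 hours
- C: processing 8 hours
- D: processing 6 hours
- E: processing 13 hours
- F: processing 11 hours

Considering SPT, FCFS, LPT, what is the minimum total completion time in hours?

206

SPT (increasing processing time): D C F E B A.
D: 0→6
C: 6→14
F: 14→25
E: 25→38
B: 38→53
A: 53→70
Sum = 6+14+25+38+53+70 = 206.
FIFO (arrival order): A B C D E F.
A: 0→17
B: 17→32
C: 32→40
D: 40→46
E: 46→59
F: 59→70
Sum = 17+32+40+46+59+70 = 264.
LPT (decreasing processing time): A B E F C D.
A: 0→17
B: 17→32
E: 32→45
F: 45→56
C: 56→64
D: 64→70
Sum = 17+32+45+56+64+70 = 284.
SPT 206, FIFO 264, LPT 284 → minimum 206.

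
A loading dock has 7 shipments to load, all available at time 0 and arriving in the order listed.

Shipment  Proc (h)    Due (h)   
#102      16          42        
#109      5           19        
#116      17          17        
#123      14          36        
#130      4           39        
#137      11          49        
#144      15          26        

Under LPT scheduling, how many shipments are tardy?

LPT (decreasing processing time): #116 #102 #144 #123 #137 #109 #130.
#116: 0→17, due 17, tardiness 0
#102: 17→33, due 42, tardiness 0
#144: 33→48, due 26, tardiness 22
#123: 48→62, due 36, tardiness 26
#137: 62→73, due 49, tardiness 24
#109: 73→78, due 19, tardiness 59
#130: 78→82, due 39, tardiness 43
Late shipments: 5.

5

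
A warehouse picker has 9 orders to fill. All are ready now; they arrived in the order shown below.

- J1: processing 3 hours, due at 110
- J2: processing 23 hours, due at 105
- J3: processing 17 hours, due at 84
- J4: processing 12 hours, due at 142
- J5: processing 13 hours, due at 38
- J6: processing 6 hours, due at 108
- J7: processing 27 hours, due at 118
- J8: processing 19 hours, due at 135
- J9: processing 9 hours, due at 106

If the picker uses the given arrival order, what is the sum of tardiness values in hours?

FIFO (arrival order): J1 J2 J3 J4 J5 J6 J7 J8 J9.
J1: 0→3, due 110, tardiness 0
J2: 3→26, due 105, tardiness 0
J3: 26→43, due 84, tardiness 0
J4: 43→55, due 142, tardiness 0
J5: 55→68, due 38, tardiness 30
J6: 68→74, due 108, tardiness 0
J7: 74→101, due 118, tardiness 0
J8: 101→120, due 135, tardiness 0
J9: 120→129, due 106, tardiness 23
Sum = 0+0+0+0+30+0+0+0+23 = 53.

53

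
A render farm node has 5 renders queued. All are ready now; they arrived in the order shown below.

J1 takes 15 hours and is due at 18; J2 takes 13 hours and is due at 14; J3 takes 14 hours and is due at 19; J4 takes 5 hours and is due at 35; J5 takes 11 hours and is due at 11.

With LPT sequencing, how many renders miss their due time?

4

LPT (decreasing processing time): J1 J3 J2 J5 J4.
J1: 0→15, due 18, tardiness 0
J3: 15→29, due 19, tardiness 10
J2: 29→42, due 14, tardiness 28
J5: 42→53, due 11, tardiness 42
J4: 53→58, due 35, tardiness 23
Late renders: 4.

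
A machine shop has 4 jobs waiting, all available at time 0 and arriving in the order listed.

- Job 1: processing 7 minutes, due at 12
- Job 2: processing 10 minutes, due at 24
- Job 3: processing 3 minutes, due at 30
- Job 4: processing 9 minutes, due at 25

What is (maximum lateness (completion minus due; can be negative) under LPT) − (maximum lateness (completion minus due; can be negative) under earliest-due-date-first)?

LPT (decreasing processing time): Job 2 Job 4 Job 1 Job 3.
Job 2: 0→10, due 24, lateness -14
Job 4: 10→19, due 25, lateness -6
Job 1: 19→26, due 12, lateness 14
Job 3: 26→29, due 30, lateness -1
Maximum = 14.
EDD (increasing due date): Job 1 Job 2 Job 4 Job 3.
Job 1: 0→7, due 12, lateness -5
Job 2: 7→17, due 24, lateness -7
Job 4: 17→26, due 25, lateness 1
Job 3: 26→29, due 30, lateness -1
Maximum = 1.
Difference = 14 − 1 = 13.

13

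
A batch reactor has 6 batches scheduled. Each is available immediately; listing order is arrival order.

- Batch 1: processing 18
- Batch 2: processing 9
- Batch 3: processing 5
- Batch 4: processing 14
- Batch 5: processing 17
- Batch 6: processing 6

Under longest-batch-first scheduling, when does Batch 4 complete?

49

LPT (decreasing processing time): Batch 1 Batch 5 Batch 4 Batch 2 Batch 6 Batch 3.
Batch 1: 0→18
Batch 5: 18→35
Batch 4: 35→49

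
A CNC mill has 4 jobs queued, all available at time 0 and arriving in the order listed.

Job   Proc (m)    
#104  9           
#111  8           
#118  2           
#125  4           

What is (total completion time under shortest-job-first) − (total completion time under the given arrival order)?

-23

SPT (increasing processing time): #118 #125 #111 #104.
#118: 0→2
#125: 2→6
#111: 6→14
#104: 14→23
Sum = 2+6+14+23 = 45.
FIFO (arrival order): #104 #111 #118 #125.
#104: 0→9
#111: 9→17
#118: 17→19
#125: 19→23
Sum = 9+17+19+23 = 68.
Difference = 45 − 68 = -23.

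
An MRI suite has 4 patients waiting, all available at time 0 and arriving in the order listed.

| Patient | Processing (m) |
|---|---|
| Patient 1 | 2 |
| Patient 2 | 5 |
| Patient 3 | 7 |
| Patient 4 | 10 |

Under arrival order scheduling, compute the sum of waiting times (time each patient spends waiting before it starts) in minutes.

FIFO (arrival order): Patient 1 Patient 2 Patient 3 Patient 4.
Patient 1: waits 0, runs 0→2
Patient 2: waits 2, runs 2→7
Patient 3: waits 7, runs 7→14
Patient 4: waits 14, runs 14→24
Sum = 0+2+7+14 = 23.

23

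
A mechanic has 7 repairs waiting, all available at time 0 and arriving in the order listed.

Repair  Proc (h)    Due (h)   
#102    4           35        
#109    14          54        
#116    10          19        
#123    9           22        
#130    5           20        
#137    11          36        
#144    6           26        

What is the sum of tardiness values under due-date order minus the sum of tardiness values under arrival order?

EDD (increasing due date): #116 #130 #123 #144 #102 #137 #109.
#116: 0→10, due 19, tardiness 0
#130: 10→15, due 20, tardiness 0
#123: 15→24, due 22, tardiness 2
#144: 24→30, due 26, tardiness 4
#102: 30→34, due 35, tardiness 0
#137: 34→45, due 36, tardiness 9
#109: 45→59, due 54, tardiness 5
Sum = 0+0+2+4+0+9+5 = 20.
FIFO (arrival order): #102 #109 #116 #123 #130 #137 #144.
#102: 0→4, due 35, tardiness 0
#109: 4→18, due 54, tardiness 0
#116: 18→28, due 19, tardiness 9
#123: 28→37, due 22, tardiness 15
#130: 37→42, due 20, tardiness 22
#137: 42→53, due 36, tardiness 17
#144: 53→59, due 26, tardiness 33
Sum = 0+0+9+15+22+17+33 = 96.
Difference = 20 − 96 = -76.

-76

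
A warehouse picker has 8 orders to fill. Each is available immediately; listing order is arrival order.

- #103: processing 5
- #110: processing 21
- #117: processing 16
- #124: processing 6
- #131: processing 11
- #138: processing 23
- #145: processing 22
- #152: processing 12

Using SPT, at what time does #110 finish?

71

SPT (increasing processing time): #103 #124 #131 #152 #117 #110 #145 #138.
#103: 0→5
#124: 5→11
#131: 11→22
#152: 22→34
#117: 34→50
#110: 50→71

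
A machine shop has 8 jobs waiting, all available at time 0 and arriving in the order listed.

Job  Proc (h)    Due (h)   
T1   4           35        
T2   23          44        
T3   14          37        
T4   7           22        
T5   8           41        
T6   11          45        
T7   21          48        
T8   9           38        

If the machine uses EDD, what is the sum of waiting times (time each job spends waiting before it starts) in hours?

EDD (increasing due date): T4 T1 T3 T8 T5 T2 T6 T7.
T4: waits 0, runs 0→7
T1: waits 7, runs 7→11
T3: waits 11, runs 11→25
T8: waits 25, runs 25→34
T5: waits 34, runs 34→42
T2: waits 42, runs 42→65
T6: waits 65, runs 65→76
T7: waits 76, runs 76→97
Sum = 0+7+11+25+34+42+65+76 = 260.

260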